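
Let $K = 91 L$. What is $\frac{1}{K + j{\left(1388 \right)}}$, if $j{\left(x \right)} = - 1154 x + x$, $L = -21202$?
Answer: $- \frac{1}{3529746} \approx -2.8331 \cdot 10^{-7}$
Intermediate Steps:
$j{\left(x \right)} = - 1153 x$
$K = -1929382$ ($K = 91 \left(-21202\right) = -1929382$)
$\frac{1}{K + j{\left(1388 \right)}} = \frac{1}{-1929382 - 1600364} = \frac{1}{-3529746} = - \frac{1}{3529746}$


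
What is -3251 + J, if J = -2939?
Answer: -6190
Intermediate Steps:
-3251 + J = -3251 - 2939 = -6190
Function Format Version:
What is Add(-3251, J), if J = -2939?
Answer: -6190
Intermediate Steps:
Add(-3251, J) = Add(-3251, -2939) = -6190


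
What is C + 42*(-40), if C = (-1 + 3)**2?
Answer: -1676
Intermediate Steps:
C = 4 (C = 2**2 = 4)
C + 42*(-40) = 4 + 42*(-40) = 4 - 1680 = -1676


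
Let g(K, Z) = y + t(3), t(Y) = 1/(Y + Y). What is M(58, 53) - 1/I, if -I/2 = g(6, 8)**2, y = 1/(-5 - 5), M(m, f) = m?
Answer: 341/2 ≈ 170.50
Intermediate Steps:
t(Y) = 1/(2*Y)
y = -1/10 (y = 1/(-10) = -1/10 ≈ -0.10000)
g(K, Z) = 1/15 (g(K, Z) = -1/10 + (1/2)/3 = -1/10 + (1/2)*(1/3) = -1/10 + 1/6 = 1/15)
I = -2/225 (I = -2*(1/15)**2 = -2*1/225 = -2/225 ≈ -0.0088889)
M(58, 53) - 1/I = 58 - 1/(-2/225) = 58 - 1*(-225/2) = 58 + 225/2 = 341/2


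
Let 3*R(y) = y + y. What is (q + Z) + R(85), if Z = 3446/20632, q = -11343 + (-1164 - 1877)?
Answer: -443397143/30948 ≈ -14327.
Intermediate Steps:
R(y) = 2*y/3 (R(y) = (y + y)/3 = (2*y)/3 = 2*y/3)
q = -14384 (q = -11343 - 3041 = -14384)
Z = 1723/10316 (Z = 3446*(1/20632) = 1723/10316 ≈ 0.16702)
(q + Z) + R(85) = (-14384 + 1723/10316) + (⅔)*85 = -148383621/10316 + 170/3 = -443397143/30948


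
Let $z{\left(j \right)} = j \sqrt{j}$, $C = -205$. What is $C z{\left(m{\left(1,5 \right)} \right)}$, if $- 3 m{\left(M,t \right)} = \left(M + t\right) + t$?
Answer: $\frac{2255 i \sqrt{33}}{9} \approx 1439.3 i$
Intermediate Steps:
$m{\left(M,t \right)} = - \frac{2 t}{3} - \frac{M}{3}$ ($m{\left(M,t \right)} = - \frac{\left(M + t\right) + t}{3} = - \frac{M + 2 t}{3} = - \frac{2 t}{3} - \frac{M}{3}$)
$z{\left(j \right)} = j^{\frac{3}{2}}$
$C z{\left(m{\left(1,5 \right)} \right)} = - 205 \left(\left(- \frac{2}{3}\right) 5 - \frac{1}{3}\right)^{\frac{3}{2}} = - 205 \left(- \frac{10}{3} - \frac{1}{3}\right)^{\frac{3}{2}} = - 205 \left(- \frac{11}{3}\right)^{\frac{3}{2}} = - 205 \left(- \frac{11 i \sqrt{33}}{9}\right) = \frac{2255 i \sqrt{33}}{9}$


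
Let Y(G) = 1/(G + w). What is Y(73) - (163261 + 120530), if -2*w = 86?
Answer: -8513729/30 ≈ -2.8379e+5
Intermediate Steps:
w = -43 (w = -½*86 = -43)
Y(G) = 1/(-43 + G) (Y(G) = 1/(G - 43) = 1/(-43 + G))
Y(73) - (163261 + 120530) = 1/(-43 + 73) - (163261 + 120530) = 1/30 - 1*283791 = 1/30 - 283791 = -8513729/30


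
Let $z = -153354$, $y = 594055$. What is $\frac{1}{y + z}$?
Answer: $\frac{1}{440701} \approx 2.2691 \cdot 10^{-6}$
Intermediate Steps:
$\frac{1}{y + z} = \frac{1}{594055 - 153354} = \frac{1}{440701}$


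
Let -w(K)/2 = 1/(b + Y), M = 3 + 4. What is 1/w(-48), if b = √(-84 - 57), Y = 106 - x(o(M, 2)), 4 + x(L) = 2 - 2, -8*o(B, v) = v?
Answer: -55 - I*√141/2 ≈ -55.0 - 5.9372*I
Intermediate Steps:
M = 7
o(B, v) = -v/8
x(L) = -4 (x(L) = -4 + (2 - 2) = -4 + 0 = -4)
Y = 110 (Y = 106 - 1*(-4) = 106 + 4 = 110)
b = I*√141 (b = √(-141) = I*√141 ≈ 11.874*I)
w(K) = -2/(110 + I*√141) (w(K) = -2/(I*√141 + 110) = -2/(110 + I*√141))
1/w(-48) = 1/(-220/12241 + 2*I*√141/12241)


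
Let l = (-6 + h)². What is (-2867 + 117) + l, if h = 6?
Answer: -2750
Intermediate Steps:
l = 0 (l = (-6 + 6)² = 0² = 0)
(-2867 + 117) + l = (-2867 + 117) + 0 = -2750 + 0 = -2750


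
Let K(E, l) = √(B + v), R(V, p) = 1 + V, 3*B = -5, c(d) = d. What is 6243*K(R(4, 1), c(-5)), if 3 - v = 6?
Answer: 2081*I*√42 ≈ 13486.0*I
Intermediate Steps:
v = -3 (v = 3 - 1*6 = 3 - 6 = -3)
B = -5/3 (B = (⅓)*(-5) = -5/3 ≈ -1.6667)
K(E, l) = I*√42/3 (K(E, l) = √(-5/3 - 3) = √(-14/3) = I*√42/3)
6243*K(R(4, 1), c(-5)) = 6243*(I*√42/3) = 2081*I*√42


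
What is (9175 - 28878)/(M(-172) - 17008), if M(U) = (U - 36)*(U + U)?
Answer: -19703/54544 ≈ -0.36123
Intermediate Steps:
M(U) = 2*U*(-36 + U) (M(U) = (-36 + U)*(2*U) = 2*U*(-36 + U))
(9175 - 28878)/(M(-172) - 17008) = (9175 - 28878)/(2*(-172)*(-36 - 172) - 17008) = -19703/(2*(-172)*(-208) - 17008) = -19703/(71552 - 17008) = -19703/54544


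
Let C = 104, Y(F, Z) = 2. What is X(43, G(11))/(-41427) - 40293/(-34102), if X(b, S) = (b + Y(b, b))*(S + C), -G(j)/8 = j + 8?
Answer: 193653159/156971506 ≈ 1.2337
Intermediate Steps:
G(j) = -64 - 8*j (G(j) = -8*(j + 8) = -8*(8 + j) = -64 - 8*j)
X(b, S) = (2 + b)*(104 + S) (X(b, S) = (b + 2)*(S + 104) = (2 + b)*(104 + S))
X(43, G(11))/(-41427) - 40293/(-34102) = (208 + 2*(-64 - 8*11) + 104*43 + (-64 - 8*11)*43)/(-41427) - 40293/(-34102) = (208 + 2*(-64 - 88) + 4472 + (-64 - 88)*43)*(-1/41427) - 40293*(-1/34102) = (208 + 2*(-152) + 4472 - 152*43)*(-1/41427) + 40293/34102 = (208 - 304 + 4472 - 6536)*(-1/41427) + 40293/34102 = -2160*(-1/41427) + 40293/34102 = 240/4603 + 40293/34102 = 193653159/156971506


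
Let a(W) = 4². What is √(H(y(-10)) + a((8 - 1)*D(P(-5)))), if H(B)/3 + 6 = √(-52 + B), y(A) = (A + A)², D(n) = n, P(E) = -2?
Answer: √(-2 + 6*√87) ≈ 7.3460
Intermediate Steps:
y(A) = 4*A² (y(A) = (2*A)² = 4*A²)
a(W) = 16
H(B) = -18 + 3*√(-52 + B)
√(H(y(-10)) + a((8 - 1)*D(P(-5)))) = √((-18 + 3*√(-52 + 4*(-10)²)) + 16) = √((-18 + 3*√(-52 + 4*100)) + 16) = √((-18 + 3*√(-52 + 400)) + 16) = √((-18 + 3*√348) + 16) = √((-18 + 3*(2*√87)) + 16) = √((-18 + 6*√87) + 16) = √(-2 + 6*√87)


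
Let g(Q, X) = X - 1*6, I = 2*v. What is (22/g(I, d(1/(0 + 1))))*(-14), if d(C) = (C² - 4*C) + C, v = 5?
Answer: 77/2 ≈ 38.500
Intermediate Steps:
I = 10 (I = 2*5 = 10)
d(C) = C² - 3*C
g(Q, X) = -6 + X (g(Q, X) = X - 6 = -6 + X)
(22/g(I, d(1/(0 + 1))))*(-14) = (22/(-6 + (-3 + 1/(0 + 1))/(0 + 1)))*(-14) = (22/(-6 + (-3 + 1/1)/1))*(-14) = (22/(-6 + 1*(-3 + 1)))*(-14) = (22/(-6 + 1*(-2)))*(-14) = (22/(-6 - 2))*(-14) = (22/(-8))*(-14) = -⅛*22*(-14) = -11/4*(-14) = 77/2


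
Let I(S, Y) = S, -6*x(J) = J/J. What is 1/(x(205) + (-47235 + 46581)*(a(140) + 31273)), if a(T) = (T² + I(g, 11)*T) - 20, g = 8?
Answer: -6/203942053 ≈ -2.9420e-8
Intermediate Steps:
x(J) = -⅙ (x(J) = -J/(6*J) = -⅙*1 = -⅙)
a(T) = -20 + T² + 8*T (a(T) = (T² + 8*T) - 20 = -20 + T² + 8*T)
1/(x(205) + (-47235 + 46581)*(a(140) + 31273)) = 1/(-⅙ + (-47235 + 46581)*((-20 + 140² + 8*140) + 31273)) = 1/(-⅙ - 654*((-20 + 19600 + 1120) + 31273)) = 1/(-⅙ - 654*(20700 + 31273)) = 1/(-⅙ - 654*51973) = 1/(-⅙ - 33990342) = 1/(-203942053/6) = -6/203942053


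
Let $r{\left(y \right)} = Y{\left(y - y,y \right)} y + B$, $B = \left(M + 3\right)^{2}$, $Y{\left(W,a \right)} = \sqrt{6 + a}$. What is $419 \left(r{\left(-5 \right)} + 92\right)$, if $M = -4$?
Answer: $36872$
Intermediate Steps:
$B = 1$ ($B = \left(-4 + 3\right)^{2} = \left(-1\right)^{2} = 1$)
$r{\left(y \right)} = 1 + y \sqrt{6 + y}$ ($r{\left(y \right)} = \sqrt{6 + y} y + 1 = y \sqrt{6 + y} + 1 = 1 + y \sqrt{6 + y}$)
$419 \left(r{\left(-5 \right)} + 92\right) = 419 \left(\left(1 - 5 \sqrt{6 - 5}\right) + 92\right) = 419 \left(\left(1 - 5 \sqrt{1}\right) + 92\right) = 419 \left(\left(1 - 5\right) + 92\right) = 419 \left(-4 + 92\right) = 419 \cdot 88 = 36872$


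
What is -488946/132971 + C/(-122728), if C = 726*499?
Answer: -54089650371/8159632444 ≈ -6.6289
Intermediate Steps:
C = 362274
-488946/132971 + C/(-122728) = -488946/132971 + 362274/(-122728) = -488946*1/132971 + 362274*(-1/122728) = -488946/132971 - 181137/61364 = -54089650371/8159632444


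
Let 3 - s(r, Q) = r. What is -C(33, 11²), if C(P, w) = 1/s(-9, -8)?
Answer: -1/12 ≈ -0.083333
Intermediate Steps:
s(r, Q) = 3 - r
C(P, w) = 1/12 (C(P, w) = 1/(3 - 1*(-9)) = 1/(3 + 9) = 1/12)
-C(33, 11²) = -1*1/12 = -1/12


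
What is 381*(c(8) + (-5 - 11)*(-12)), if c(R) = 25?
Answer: 82677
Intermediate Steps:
381*(c(8) + (-5 - 11)*(-12)) = 381*(25 + (-5 - 11)*(-12)) = 381*(25 - 16*(-12)) = 381*(25 + 192) = 381*217 = 82677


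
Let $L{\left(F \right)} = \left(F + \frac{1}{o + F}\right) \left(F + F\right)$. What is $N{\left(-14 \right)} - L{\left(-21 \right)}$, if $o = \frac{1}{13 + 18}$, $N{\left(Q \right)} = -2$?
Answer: $- \frac{287951}{325} \approx -886.0$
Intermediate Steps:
$o = \frac{1}{31} \approx 0.032258$
$L{\left(F \right)} = 2 F \left(F + \frac{1}{\frac{1}{31} + F}\right)$ ($L{\left(F \right)} = \left(F + \frac{1}{\frac{1}{31} + F}\right) \left(F + F\right) = \left(F + \frac{1}{\frac{1}{31} + F}\right) 2 F = 2 F \left(F + \frac{1}{\frac{1}{31} + F}\right)$)
$N{\left(-14 \right)} - L{\left(-21 \right)} = -2 - 2 \left(-21\right) \frac{1}{1 + 31 \left(-21\right)} \left(31 - 21 + 31 \left(-21\right)^{2}\right) = -2 - 2 \left(-21\right) \frac{1}{1 - 651} \left(31 - 21 + 31 \cdot 441\right) = -2 - 2 \left(-21\right) \frac{1}{-650} \left(31 - 21 + 13671\right) = -2 - 2 \left(-21\right) \left(- \frac{1}{650}\right) 13681 = -2 - \frac{287301}{325} = - \frac{287951}{325}$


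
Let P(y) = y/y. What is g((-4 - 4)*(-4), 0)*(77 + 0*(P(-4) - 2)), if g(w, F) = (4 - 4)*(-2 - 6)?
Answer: 0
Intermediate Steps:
P(y) = 1
g(w, F) = 0 (g(w, F) = 0*(-8) = 0)
g((-4 - 4)*(-4), 0)*(77 + 0*(P(-4) - 2)) = 0*(77 + 0*(1 - 2)) = 0*(77 + 0*(-1)) = 0*(77 + 0) = 0*77 = 0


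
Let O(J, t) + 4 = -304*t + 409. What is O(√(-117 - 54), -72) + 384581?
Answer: 406874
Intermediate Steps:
O(J, t) = 405 - 304*t (O(J, t) = -4 + (-304*t + 409) = -4 + (409 - 304*t) = 405 - 304*t)
O(√(-117 - 54), -72) + 384581 = (405 - 304*(-72)) + 384581 = (405 + 21888) + 384581 = 22293 + 384581 = 406874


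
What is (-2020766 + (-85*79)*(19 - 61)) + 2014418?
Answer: 275682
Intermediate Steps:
(-2020766 + (-85*79)*(19 - 61)) + 2014418 = (-2020766 - 6715*(-42)) + 2014418 = (-2020766 + 282030) + 2014418 = -1738736 + 2014418 = 275682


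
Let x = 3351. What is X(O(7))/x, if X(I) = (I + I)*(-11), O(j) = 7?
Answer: -154/3351 ≈ -0.045956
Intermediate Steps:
X(I) = -22*I (X(I) = (2*I)*(-11) = -22*I)
X(O(7))/x = -22*7/3351 = -154*1/3351 = -154/3351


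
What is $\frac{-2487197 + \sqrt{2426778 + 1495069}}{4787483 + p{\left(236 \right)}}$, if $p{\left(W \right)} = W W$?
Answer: $- \frac{108139}{210573} + \frac{\sqrt{3921847}}{4843179} \approx -0.51314$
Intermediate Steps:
$p{\left(W \right)} = W^{2}$
$\frac{-2487197 + \sqrt{2426778 + 1495069}}{4787483 + p{\left(236 \right)}} = \frac{-2487197 + \sqrt{2426778 + 1495069}}{4787483 + 236^{2}} = \frac{-2487197 + \sqrt{3921847}}{4787483 + 55696} = \frac{-2487197 + \sqrt{3921847}}{4843179} = \left(-2487197 + \sqrt{3921847}\right) \frac{1}{4843179} = - \frac{108139}{210573} + \frac{\sqrt{3921847}}{4843179}$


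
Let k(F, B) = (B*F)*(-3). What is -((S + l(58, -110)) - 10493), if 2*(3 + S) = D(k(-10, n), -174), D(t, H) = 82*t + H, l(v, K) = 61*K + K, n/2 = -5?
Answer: 29703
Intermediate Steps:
n = -10 (n = 2*(-5) = -10)
l(v, K) = 62*K
k(F, B) = -3*B*F
D(t, H) = H + 82*t
S = -12390 (S = -3 + (-174 + 82*(-3*(-10)*(-10)))/2 = -3 + (-174 + 82*(-300))/2 = -3 + (-174 - 24600)/2 = -3 + (½)*(-24774) = -3 - 12387 = -12390)
-((S + l(58, -110)) - 10493) = -((-12390 + 62*(-110)) - 10493) = -((-12390 - 6820) - 10493) = -(-19210 - 10493) = -1*(-29703) = 29703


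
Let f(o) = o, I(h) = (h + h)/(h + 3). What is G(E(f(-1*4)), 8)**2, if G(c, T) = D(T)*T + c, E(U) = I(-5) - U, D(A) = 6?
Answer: 3249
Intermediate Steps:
I(h) = 2*h/(3 + h) (I(h) = (2*h)/(3 + h) = 2*h/(3 + h))
E(U) = 5 - U (E(U) = 2*(-5)/(3 - 5) - U = 2*(-5)/(-2) - U = 2*(-5)*(-1/2) - U = 5 - U)
G(c, T) = c + 6*T (G(c, T) = 6*T + c = c + 6*T)
G(E(f(-1*4)), 8)**2 = ((5 - (-1)*4) + 6*8)**2 = ((5 - 1*(-4)) + 48)**2 = ((5 + 4) + 48)**2 = (9 + 48)**2 = 57**2 = 3249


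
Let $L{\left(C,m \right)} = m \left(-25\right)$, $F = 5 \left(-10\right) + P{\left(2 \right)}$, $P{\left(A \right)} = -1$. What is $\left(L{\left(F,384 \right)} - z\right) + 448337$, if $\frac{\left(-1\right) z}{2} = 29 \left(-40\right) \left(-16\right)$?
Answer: $475857$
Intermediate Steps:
$F = -51$ ($F = 5 \left(-10\right) - 1 = -50 - 1 = -51$)
$L{\left(C,m \right)} = - 25 m$
$z = -37120$ ($z = - 2 \cdot 29 \left(-40\right) \left(-16\right) = - 2 \left(\left(-1160\right) \left(-16\right)\right) = \left(-2\right) 18560 = -37120$)
$\left(L{\left(F,384 \right)} - z\right) + 448337 = \left(\left(-25\right) 384 - -37120\right) + 448337 = \left(-9600 + 37120\right) + 448337 = 27520 + 448337 = 475857$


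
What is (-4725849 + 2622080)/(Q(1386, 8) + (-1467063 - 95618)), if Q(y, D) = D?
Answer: 2103769/1562673 ≈ 1.3463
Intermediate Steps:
(-4725849 + 2622080)/(Q(1386, 8) + (-1467063 - 95618)) = (-4725849 + 2622080)/(8 + (-1467063 - 95618)) = -2103769/(8 - 1562681) = -2103769/(-1562673) = -2103769*(-1/1562673) = 2103769/1562673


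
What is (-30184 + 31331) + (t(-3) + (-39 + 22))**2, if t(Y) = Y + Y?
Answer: 1676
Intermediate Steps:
t(Y) = 2*Y
(-30184 + 31331) + (t(-3) + (-39 + 22))**2 = (-30184 + 31331) + (2*(-3) + (-39 + 22))**2 = 1147 + (-6 - 17)**2 = 1147 + (-23)**2 = 1147 + 529 = 1676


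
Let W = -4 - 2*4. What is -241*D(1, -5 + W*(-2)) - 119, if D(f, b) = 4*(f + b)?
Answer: -19399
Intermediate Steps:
W = -12 (W = -4 - 8 = -12)
D(f, b) = 4*b + 4*f (D(f, b) = 4*(b + f) = 4*b + 4*f)
-241*D(1, -5 + W*(-2)) - 119 = -241*(4*(-5 - 12*(-2)) + 4*1) - 119 = -241*(4*(-5 + 24) + 4) - 119 = -241*(4*19 + 4) - 119 = -241*(76 + 4) - 119 = -241*80 - 119 = -19280 - 119 = -19399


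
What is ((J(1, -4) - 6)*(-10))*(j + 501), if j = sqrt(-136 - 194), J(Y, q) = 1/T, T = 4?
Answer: 57615/2 + 115*I*sqrt(330)/2 ≈ 28808.0 + 1044.5*I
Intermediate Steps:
J(Y, q) = 1/4
j = I*sqrt(330) (j = sqrt(-330) = I*sqrt(330) ≈ 18.166*I)
((J(1, -4) - 6)*(-10))*(j + 501) = ((1/4 - 6)*(-10))*(I*sqrt(330) + 501) = (-23/4*(-10))*(501 + I*sqrt(330)) = 115*(501 + I*sqrt(330))/2 = 57615/2 + 115*I*sqrt(330)/2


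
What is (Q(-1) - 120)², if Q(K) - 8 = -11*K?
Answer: 10201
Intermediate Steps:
Q(K) = 8 - 11*K
(Q(-1) - 120)² = ((8 - 11*(-1)) - 120)² = ((8 + 11) - 120)² = (19 - 120)² = (-101)² = 10201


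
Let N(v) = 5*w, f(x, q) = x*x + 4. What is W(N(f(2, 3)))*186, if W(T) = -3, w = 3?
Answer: -558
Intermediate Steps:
f(x, q) = 4 + x**2 (f(x, q) = x**2 + 4 = 4 + x**2)
N(v) = 15 (N(v) = 5*3 = 15)
W(N(f(2, 3)))*186 = -3*186 = -558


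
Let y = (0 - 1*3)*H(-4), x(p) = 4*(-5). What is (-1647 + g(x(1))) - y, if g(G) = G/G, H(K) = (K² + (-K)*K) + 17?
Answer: -1595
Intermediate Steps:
x(p) = -20
H(K) = 17 (H(K) = (K² - K²) + 17 = 0 + 17 = 17)
g(G) = 1
y = -51 (y = (0 - 1*3)*17 = (0 - 3)*17 = -3*17 = -51)
(-1647 + g(x(1))) - y = (-1647 + 1) - 1*(-51) = -1646 + 51 = -1595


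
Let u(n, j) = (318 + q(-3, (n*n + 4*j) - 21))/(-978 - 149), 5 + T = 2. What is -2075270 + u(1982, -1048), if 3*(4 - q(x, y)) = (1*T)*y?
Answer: -2342753723/1127 ≈ -2.0788e+6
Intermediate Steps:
T = -3 (T = -5 + 2 = -3)
q(x, y) = 4 + y (q(x, y) = 4 - 1*(-3)*y/3 = 4 - (-1)*y = 4 + y)
u(n, j) = -43/161 - 4*j/1127 - n²/1127 (u(n, j) = (318 + (4 + ((n*n + 4*j) - 21)))/(-978 - 149) = (318 + (4 + ((n² + 4*j) - 21)))/(-1127) = (318 + (4 + (-21 + n² + 4*j)))*(-1/1127) = (318 + (-17 + n² + 4*j))*(-1/1127) = (301 + n² + 4*j)*(-1/1127) = -43/161 - 4*j/1127 - n²/1127)
-2075270 + u(1982, -1048) = -2075270 + (-43/161 - 4/1127*(-1048) - 1/1127*1982²) = -2075270 + (-43/161 + 4192/1127 - 1/1127*3928324) = -2075270 + (-43/161 + 4192/1127 - 3928324/1127) = -2075270 - 3924433/1127 = -2342753723/1127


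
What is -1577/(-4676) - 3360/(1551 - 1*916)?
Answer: -2941993/593852 ≈ -4.9541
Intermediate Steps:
-1577/(-4676) - 3360/(1551 - 1*916) = -1577*(-1/4676) - 3360/(1551 - 916) = 1577/4676 - 3360/635 = 1577/4676 - 3360*1/635 = 1577/4676 - 672/127 = -2941993/593852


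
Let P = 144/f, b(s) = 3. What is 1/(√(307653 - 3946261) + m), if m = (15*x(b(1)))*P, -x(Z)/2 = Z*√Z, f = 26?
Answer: 13/(4*(-1620*√3 + 13*I*√227413)) ≈ -0.00019693 - 0.00043511*I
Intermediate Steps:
x(Z) = -2*Z^(3/2) (x(Z) = -2*Z*√Z = -2*Z^(3/2))
P = 72/13 (P = 144/26 = 144*(1/26) = 72/13 ≈ 5.5385)
m = -6480*√3/13 (m = (15*(-6*√3))*(72/13) = -90*√3*(72/13) = -6480*√3/13 ≈ -863.36)
1/(√(307653 - 3946261) + m) = 1/(√(307653 - 3946261) - 6480*√3/13) = 1/(√(-3638608) - 6480*√3/13) = 1/(4*I*√227413 - 6480*√3/13) = 1/(-6480*√3/13 + 4*I*√227413)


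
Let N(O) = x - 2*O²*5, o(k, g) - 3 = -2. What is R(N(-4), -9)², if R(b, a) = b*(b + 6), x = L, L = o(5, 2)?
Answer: 591802929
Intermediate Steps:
o(k, g) = 1 (o(k, g) = 3 - 2 = 1)
L = 1
x = 1
N(O) = 1 - 10*O² (N(O) = 1 - 2*O²*5 = 1 - 10*O²)
R(b, a) = b*(6 + b)
R(N(-4), -9)² = ((1 - 10*(-4)²)*(6 + (1 - 10*(-4)²)))² = ((1 - 10*16)*(6 + (1 - 10*16)))² = ((1 - 160)*(6 + (1 - 160)))² = (-159*(6 - 159))² = (-159*(-153))² = 24327² = 591802929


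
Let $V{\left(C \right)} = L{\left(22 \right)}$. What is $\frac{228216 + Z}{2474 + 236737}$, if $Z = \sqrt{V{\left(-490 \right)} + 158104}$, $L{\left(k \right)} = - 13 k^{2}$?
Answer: $\frac{76072}{79737} + \frac{2 \sqrt{4217}}{79737} \approx 0.95567$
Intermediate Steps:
$V{\left(C \right)} = -6292$ ($V{\left(C \right)} = - 13 \cdot 22^{2} = \left(-13\right) 484 = -6292$)
$Z = 6 \sqrt{4217}$ ($Z = \sqrt{-6292 + 158104} = \sqrt{151812} = 6 \sqrt{4217} \approx 389.63$)
$\frac{228216 + Z}{2474 + 236737} = \frac{228216 + 6 \sqrt{4217}}{2474 + 236737} = \frac{228216 + 6 \sqrt{4217}}{239211} = \left(228216 + 6 \sqrt{4217}\right) \frac{1}{239211} = \frac{76072}{79737} + \frac{2 \sqrt{4217}}{79737}$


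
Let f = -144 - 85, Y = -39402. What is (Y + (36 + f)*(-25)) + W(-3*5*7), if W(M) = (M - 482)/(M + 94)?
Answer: -379760/11 ≈ -34524.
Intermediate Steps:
W(M) = (-482 + M)/(94 + M)
f = -229
(Y + (36 + f)*(-25)) + W(-3*5*7) = (-39402 + (36 - 229)*(-25)) + (-482 - 3*5*7)/(94 - 3*5*7) = (-39402 - 193*(-25)) + (-482 - 15*7)/(94 - 15*7) = (-39402 + 4825) + (-482 - 105)/(94 - 105) = -34577 - 587/(-11) = -34577 - 1/11*(-587) = -34577 + 587/11 = -379760/11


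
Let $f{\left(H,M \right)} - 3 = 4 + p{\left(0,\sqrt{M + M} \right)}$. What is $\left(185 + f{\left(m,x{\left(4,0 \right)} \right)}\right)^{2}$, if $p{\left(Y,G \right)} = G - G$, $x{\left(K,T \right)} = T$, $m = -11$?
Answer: $36864$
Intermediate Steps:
$p{\left(Y,G \right)} = 0$
$f{\left(H,M \right)} = 7$ ($f{\left(H,M \right)} = 3 + \left(4 + 0\right) = 3 + 4 = 7$)
$\left(185 + f{\left(m,x{\left(4,0 \right)} \right)}\right)^{2} = \left(185 + 7\right)^{2} = 192^{2} = 36864$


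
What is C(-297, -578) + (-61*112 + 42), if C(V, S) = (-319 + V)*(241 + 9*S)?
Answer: 3049186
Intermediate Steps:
C(-297, -578) + (-61*112 + 42) = (-76879 - 2871*(-578) + 241*(-297) + 9*(-578)*(-297)) + (-61*112 + 42) = (-76879 + 1659438 - 71577 + 1544994) + (-6832 + 42) = 3055976 - 6790 = 3049186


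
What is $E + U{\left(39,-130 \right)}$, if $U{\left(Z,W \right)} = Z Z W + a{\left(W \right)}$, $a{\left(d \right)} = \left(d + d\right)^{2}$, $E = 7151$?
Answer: $-122979$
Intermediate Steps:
$a{\left(d \right)} = 4 d^{2}$ ($a{\left(d \right)} = \left(2 d\right)^{2} = 4 d^{2}$)
$U{\left(Z,W \right)} = 4 W^{2} + W Z^{2}$ ($U{\left(Z,W \right)} = Z Z W + 4 W^{2} = Z^{2} W + 4 W^{2} = W Z^{2} + 4 W^{2} = 4 W^{2} + W Z^{2}$)
$E + U{\left(39,-130 \right)} = 7151 - 130 \left(39^{2} + 4 \left(-130\right)\right) = 7151 - 130 \left(1521 - 520\right) = 7151 - 130130 = -122979$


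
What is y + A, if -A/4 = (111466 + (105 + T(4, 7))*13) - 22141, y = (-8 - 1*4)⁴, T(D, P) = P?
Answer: -342388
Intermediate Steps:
y = 20736 (y = (-8 - 4)⁴ = (-12)⁴ = 20736)
A = -363124 (A = -4*((111466 + (105 + 7)*13) - 22141) = -4*((111466 + 112*13) - 22141) = -4*((111466 + 1456) - 22141) = -4*(112922 - 22141) = -4*90781 = -363124)
y + A = 20736 - 363124 = -342388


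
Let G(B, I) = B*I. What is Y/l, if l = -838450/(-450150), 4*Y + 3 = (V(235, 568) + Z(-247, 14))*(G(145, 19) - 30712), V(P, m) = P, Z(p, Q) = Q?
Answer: -15668136972/16769 ≈ -9.3435e+5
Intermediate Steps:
Y = -1740324 (Y = -3/4 + ((235 + 14)*(145*19 - 30712))/4 = -3/4 + (249*(2755 - 30712))/4 = -3/4 + (249*(-27957))/4 = -3/4 + (1/4)*(-6961293) = -3/4 - 6961293/4 = -1740324)
l = 16769/9003 (l = -838450*(-1/450150) = 16769/9003 ≈ 1.8626)
Y/l = -1740324/16769/9003 = -1740324*9003/16769 = -15668136972/16769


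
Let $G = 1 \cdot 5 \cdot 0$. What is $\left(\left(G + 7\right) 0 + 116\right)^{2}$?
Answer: $13456$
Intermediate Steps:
$G = 0$ ($G = 5 \cdot 0 = 0$)
$\left(\left(G + 7\right) 0 + 116\right)^{2} = \left(\left(0 + 7\right) 0 + 116\right)^{2} = \left(7 \cdot 0 + 116\right)^{2} = \left(0 + 116\right)^{2} = 116^{2} = 13456$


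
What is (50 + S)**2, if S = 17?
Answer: 4489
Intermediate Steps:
(50 + S)**2 = (50 + 17)**2 = 67**2 = 4489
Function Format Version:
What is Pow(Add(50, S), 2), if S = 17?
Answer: 4489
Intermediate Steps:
Pow(Add(50, S), 2) = Pow(Add(50, 17), 2) = Pow(67, 2) = 4489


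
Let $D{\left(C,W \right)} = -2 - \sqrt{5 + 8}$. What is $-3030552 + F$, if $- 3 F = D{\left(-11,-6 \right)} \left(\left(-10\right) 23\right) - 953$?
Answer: $- \frac{9091163}{3} - \frac{230 \sqrt{13}}{3} \approx -3.0307 \cdot 10^{6}$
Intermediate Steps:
$D{\left(C,W \right)} = -2 - \sqrt{13}$
$F = \frac{493}{3} - \frac{230 \sqrt{13}}{3}$ ($F = - \frac{\left(-2 - \sqrt{13}\right) \left(\left(-10\right) 23\right) - 953}{3} = - \frac{\left(-2 - \sqrt{13}\right) \left(-230\right) - 953}{3} = - \frac{\left(460 + 230 \sqrt{13}\right) - 953}{3} = - \frac{-493 + 230 \sqrt{13}}{3} = \frac{493}{3} - \frac{230 \sqrt{13}}{3} \approx -112.09$)
$-3030552 + F = -3030552 + \left(\frac{493}{3} - \frac{230 \sqrt{13}}{3}\right) = - \frac{9091163}{3} - \frac{230 \sqrt{13}}{3}$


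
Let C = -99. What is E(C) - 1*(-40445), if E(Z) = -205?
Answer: 40240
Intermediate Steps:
E(C) - 1*(-40445) = -205 - 1*(-40445) = -205 + 40445 = 40240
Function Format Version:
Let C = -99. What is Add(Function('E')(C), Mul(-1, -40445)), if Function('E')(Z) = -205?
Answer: 40240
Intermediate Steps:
Add(Function('E')(C), Mul(-1, -40445)) = Add(-205, Mul(-1, -40445)) = Add(-205, 40445) = 40240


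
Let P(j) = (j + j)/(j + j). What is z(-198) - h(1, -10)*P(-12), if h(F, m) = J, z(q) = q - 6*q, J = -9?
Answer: 999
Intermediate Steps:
z(q) = -5*q
P(j) = 1 (P(j) = (2*j)/((2*j)) = (2*j)*(1/(2*j)) = 1)
h(F, m) = -9
z(-198) - h(1, -10)*P(-12) = -5*(-198) - (-9) = 990 - 1*(-9) = 990 + 9 = 999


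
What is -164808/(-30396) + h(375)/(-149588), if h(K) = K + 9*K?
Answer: 1022471421/189453202 ≈ 5.3970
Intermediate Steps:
h(K) = 10*K
-164808/(-30396) + h(375)/(-149588) = -164808/(-30396) + (10*375)/(-149588) = -164808*(-1/30396) + 3750*(-1/149588) = 13734/2533 - 1875/74794 = 1022471421/189453202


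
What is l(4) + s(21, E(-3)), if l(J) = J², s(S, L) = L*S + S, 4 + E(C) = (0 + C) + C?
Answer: -173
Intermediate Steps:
E(C) = -4 + 2*C (E(C) = -4 + ((0 + C) + C) = -4 + (C + C) = -4 + 2*C)
s(S, L) = S + L*S
l(4) + s(21, E(-3)) = 4² + 21*(1 + (-4 + 2*(-3))) = 16 + 21*(1 + (-4 - 6)) = 16 + 21*(1 - 10) = 16 + 21*(-9) = 16 - 189 = -173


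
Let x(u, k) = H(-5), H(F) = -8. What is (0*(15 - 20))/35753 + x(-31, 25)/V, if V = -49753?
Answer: 8/49753 ≈ 0.00016079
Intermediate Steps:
x(u, k) = -8
(0*(15 - 20))/35753 + x(-31, 25)/V = (0*(15 - 20))/35753 - 8/(-49753) = (0*(-5))*(1/35753) - 8*(-1/49753) = 0*(1/35753) + 8/49753 = 0 + 8/49753 = 8/49753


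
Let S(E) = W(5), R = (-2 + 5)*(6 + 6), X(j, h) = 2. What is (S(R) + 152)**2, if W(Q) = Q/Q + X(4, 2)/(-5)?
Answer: 582169/25 ≈ 23287.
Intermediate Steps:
R = 36 (R = 3*12 = 36)
W(Q) = 3/5 (W(Q) = Q/Q + 2/(-5) = 1 + 2*(-1/5) = 1 - 2/5 = 3/5)
S(E) = 3/5
(S(R) + 152)**2 = (3/5 + 152)**2 = (763/5)**2 = 582169/25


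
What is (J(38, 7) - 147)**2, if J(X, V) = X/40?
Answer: 8532241/400 ≈ 21331.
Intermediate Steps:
J(X, V) = X/40 (J(X, V) = X*(1/40) = X/40)
(J(38, 7) - 147)**2 = ((1/40)*38 - 147)**2 = (19/20 - 147)**2 = (-2921/20)**2 = 8532241/400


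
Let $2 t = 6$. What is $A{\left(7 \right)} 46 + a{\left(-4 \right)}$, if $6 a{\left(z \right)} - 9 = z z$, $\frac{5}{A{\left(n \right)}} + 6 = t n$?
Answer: $\frac{39}{2} \approx 19.5$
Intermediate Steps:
$t = 3$ ($t = \frac{1}{2} \cdot 6 = 3$)
$A{\left(n \right)} = \frac{5}{-6 + 3 n}$
$a{\left(z \right)} = \frac{3}{2} + \frac{z^{2}}{6}$ ($a{\left(z \right)} = \frac{3}{2} + \frac{z z}{6} = \frac{3}{2} + \frac{z^{2}}{6}$)
$A{\left(7 \right)} 46 + a{\left(-4 \right)} = \frac{5}{3 \left(-2 + 7\right)} 46 + \left(\frac{3}{2} + \frac{\left(-4\right)^{2}}{6}\right) = \frac{5}{3 \cdot 5} \cdot 46 + \left(\frac{3}{2} + \frac{1}{6} \cdot 16\right) = \frac{5}{3} \cdot \frac{1}{5} \cdot 46 + \left(\frac{3}{2} + \frac{8}{3}\right) = \frac{1}{3} \cdot 46 + \frac{25}{6} = \frac{46}{3} + \frac{25}{6} = \frac{39}{2}$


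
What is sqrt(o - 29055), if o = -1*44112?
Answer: 29*I*sqrt(87) ≈ 270.49*I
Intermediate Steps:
o = -44112
sqrt(o - 29055) = sqrt(-44112 - 29055) = sqrt(-73167) = 29*I*sqrt(87)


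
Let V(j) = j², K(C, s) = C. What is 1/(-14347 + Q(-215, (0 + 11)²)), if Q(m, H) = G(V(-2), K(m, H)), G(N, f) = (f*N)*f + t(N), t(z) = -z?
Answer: 1/170549 ≈ 5.8634e-6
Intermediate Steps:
G(N, f) = -N + N*f² (G(N, f) = (f*N)*f - N = (N*f)*f - N = N*f² - N = -N + N*f²)
Q(m, H) = -4 + 4*m² (Q(m, H) = (-2)²*(-1 + m²) = 4*(-1 + m²) = -4 + 4*m²)
1/(-14347 + Q(-215, (0 + 11)²)) = 1/(-14347 + (-4 + 4*(-215)²)) = 1/(-14347 + (-4 + 4*46225)) = 1/(-14347 + (-4 + 184900)) = 1/(-14347 + 184896) = 1/170549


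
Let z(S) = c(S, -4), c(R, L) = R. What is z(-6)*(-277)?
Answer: 1662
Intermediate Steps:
z(S) = S
z(-6)*(-277) = -6*(-277) = 1662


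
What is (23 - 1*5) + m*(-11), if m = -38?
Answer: 436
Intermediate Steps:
(23 - 1*5) + m*(-11) = (23 - 1*5) - 38*(-11) = (23 - 5) + 418 = 18 + 418 = 436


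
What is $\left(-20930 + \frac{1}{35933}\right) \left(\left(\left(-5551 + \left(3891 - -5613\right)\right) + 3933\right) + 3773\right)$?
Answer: $- \frac{8768473776051}{35933} \approx -2.4402 \cdot 10^{8}$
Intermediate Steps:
$\left(-20930 + \frac{1}{35933}\right) \left(\left(\left(-5551 + \left(3891 - -5613\right)\right) + 3933\right) + 3773\right) = \left(-20930 + \frac{1}{35933}\right) \left(\left(\left(-5551 + \left(3891 + 5613\right)\right) + 3933\right) + 3773\right) = - \frac{752077689 \left(\left(\left(-5551 + 9504\right) + 3933\right) + 3773\right)}{35933} = - \frac{752077689 \left(\left(3953 + 3933\right) + 3773\right)}{35933} = - \frac{752077689 \left(7886 + 3773\right)}{35933} = \left(- \frac{752077689}{35933}\right) 11659 = - \frac{8768473776051}{35933}$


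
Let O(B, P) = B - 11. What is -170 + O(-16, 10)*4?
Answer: -278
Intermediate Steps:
O(B, P) = -11 + B
-170 + O(-16, 10)*4 = -170 + (-11 - 16)*4 = -170 - 27*4 = -170 - 108 = -278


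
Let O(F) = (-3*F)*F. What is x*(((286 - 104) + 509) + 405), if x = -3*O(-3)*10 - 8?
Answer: 878992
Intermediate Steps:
O(F) = -3*F²
x = 802 (x = -(-9)*(-3)²*10 - 8 = -(-9)*9*10 - 8 = -3*(-27)*10 - 8 = 81*10 - 8 = 810 - 8 = 802)
x*(((286 - 104) + 509) + 405) = 802*(((286 - 104) + 509) + 405) = 802*((182 + 509) + 405) = 802*(691 + 405) = 802*1096 = 878992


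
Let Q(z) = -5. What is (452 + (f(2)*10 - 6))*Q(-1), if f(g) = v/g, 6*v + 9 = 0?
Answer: -4385/2 ≈ -2192.5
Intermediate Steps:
v = -3/2 (v = -3/2 + (⅙)*0 = -3/2 + 0 = -3/2 ≈ -1.5000)
f(g) = -3/(2*g)
(452 + (f(2)*10 - 6))*Q(-1) = (452 + (-3/2/2*10 - 6))*(-5) = (452 + (-3/2*½*10 - 6))*(-5) = (452 + (-¾*10 - 6))*(-5) = (452 + (-15/2 - 6))*(-5) = (452 - 27/2)*(-5) = (877/2)*(-5) = -4385/2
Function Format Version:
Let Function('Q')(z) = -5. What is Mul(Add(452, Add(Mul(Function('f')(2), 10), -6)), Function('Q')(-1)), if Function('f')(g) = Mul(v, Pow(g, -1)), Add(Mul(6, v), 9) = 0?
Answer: Rational(-4385, 2) ≈ -2192.5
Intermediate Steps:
v = Rational(-3, 2) (v = Add(Rational(-3, 2), Mul(Rational(1, 6), 0)) = Add(Rational(-3, 2), 0) = Rational(-3, 2) ≈ -1.5000)
Function('f')(g) = Mul(Rational(-3, 2), Pow(g, -1))
Mul(Add(452, Add(Mul(Function('f')(2), 10), -6)), Function('Q')(-1)) = Mul(Add(452, Add(Mul(Mul(Rational(-3, 2), Pow(2, -1)), 10), -6)), -5) = Mul(Add(452, Add(Mul(Mul(Rational(-3, 2), Rational(1, 2)), 10), -6)), -5) = Mul(Add(452, Add(Mul(Rational(-3, 4), 10), -6)), -5) = Mul(Add(452, Add(Rational(-15, 2), -6)), -5) = Mul(Add(452, Rational(-27, 2)), -5) = Mul(Rational(877, 2), -5) = Rational(-4385, 2)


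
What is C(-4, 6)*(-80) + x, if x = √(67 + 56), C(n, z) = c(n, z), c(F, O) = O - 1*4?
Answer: -160 + √123 ≈ -148.91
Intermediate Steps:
c(F, O) = -4 + O (c(F, O) = O - 4 = -4 + O)
C(n, z) = -4 + z
x = √123 ≈ 11.091
C(-4, 6)*(-80) + x = (-4 + 6)*(-80) + √123 = 2*(-80) + √123 = -160 + √123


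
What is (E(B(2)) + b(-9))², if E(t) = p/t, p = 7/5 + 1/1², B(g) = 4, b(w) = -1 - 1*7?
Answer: 1369/25 ≈ 54.760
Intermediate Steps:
b(w) = -8 (b(w) = -1 - 7 = -8)
p = 12/5 (p = 7*(⅕) + 1/1 = 7/5 + 1*1 = 7/5 + 1 = 12/5 ≈ 2.4000)
E(t) = 12/(5*t)
(E(B(2)) + b(-9))² = ((12/5)/4 - 8)² = ((12/5)*(¼) - 8)² = (⅗ - 8)² = (-37/5)² = 1369/25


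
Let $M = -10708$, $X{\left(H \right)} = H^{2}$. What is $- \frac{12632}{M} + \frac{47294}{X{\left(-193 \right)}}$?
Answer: $\frac{244238380}{99715573} \approx 2.4493$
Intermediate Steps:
$- \frac{12632}{M} + \frac{47294}{X{\left(-193 \right)}} = - \frac{12632}{-10708} + \frac{47294}{\left(-193\right)^{2}} = \left(-12632\right) \left(- \frac{1}{10708}\right) + \frac{47294}{37249} = \frac{3158}{2677} + 47294 \cdot \frac{1}{37249} = \frac{3158}{2677} + \frac{47294}{37249} = \frac{244238380}{99715573}$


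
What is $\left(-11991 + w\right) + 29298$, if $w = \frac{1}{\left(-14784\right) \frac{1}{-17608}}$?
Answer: $\frac{31985537}{1848} \approx 17308.0$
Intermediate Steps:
$w = \frac{2201}{1848}$ ($w = \frac{1}{\left(-14784\right) \left(- \frac{1}{17608}\right)} = \frac{1}{\frac{1848}{2201}} = \frac{2201}{1848} \approx 1.191$)
$\left(-11991 + w\right) + 29298 = \left(-11991 + \frac{2201}{1848}\right) + 29298 = - \frac{22157167}{1848} + 29298 = \frac{31985537}{1848}$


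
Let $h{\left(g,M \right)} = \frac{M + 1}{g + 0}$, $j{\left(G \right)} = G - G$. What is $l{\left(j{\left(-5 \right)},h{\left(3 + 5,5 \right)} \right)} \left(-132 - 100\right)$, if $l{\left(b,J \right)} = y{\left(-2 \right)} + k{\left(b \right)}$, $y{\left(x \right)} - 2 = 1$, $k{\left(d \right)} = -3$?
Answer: $0$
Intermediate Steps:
$j{\left(G \right)} = 0$
$y{\left(x \right)} = 3$ ($y{\left(x \right)} = 2 + 1 = 3$)
$h{\left(g,M \right)} = \frac{1 + M}{g}$
$l{\left(b,J \right)} = 0$ ($l{\left(b,J \right)} = 3 - 3 = 0$)
$l{\left(j{\left(-5 \right)},h{\left(3 + 5,5 \right)} \right)} \left(-132 - 100\right) = 0 \left(-132 - 100\right) = 0 \left(-232\right) = 0$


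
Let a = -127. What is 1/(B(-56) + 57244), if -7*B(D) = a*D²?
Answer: 1/114140 ≈ 8.7612e-6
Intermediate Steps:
B(D) = 127*D²/7 (B(D) = -(-127)*D²/7 = 127*D²/7)
1/(B(-56) + 57244) = 1/((127/7)*(-56)² + 57244) = 1/((127/7)*3136 + 57244) = 1/(56896 + 57244) = 1/114140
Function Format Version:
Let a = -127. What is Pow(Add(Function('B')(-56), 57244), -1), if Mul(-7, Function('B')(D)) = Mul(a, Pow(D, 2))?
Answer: Rational(1, 114140) ≈ 8.7612e-6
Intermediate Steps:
Function('B')(D) = Mul(Rational(127, 7), Pow(D, 2)) (Function('B')(D) = Mul(Rational(-1, 7), Mul(-127, Pow(D, 2))) = Mul(Rational(127, 7), Pow(D, 2)))
Pow(Add(Function('B')(-56), 57244), -1) = Pow(Add(Mul(Rational(127, 7), Pow(-56, 2)), 57244), -1) = Pow(Add(Mul(Rational(127, 7), 3136), 57244), -1) = Pow(Add(56896, 57244), -1) = Pow(114140, -1) = Rational(1, 114140)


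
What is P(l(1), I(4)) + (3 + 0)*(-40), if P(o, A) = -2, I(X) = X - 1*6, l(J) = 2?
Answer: -122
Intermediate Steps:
I(X) = -6 + X (I(X) = X - 6 = -6 + X)
P(l(1), I(4)) + (3 + 0)*(-40) = -2 + (3 + 0)*(-40) = -2 + 3*(-40) = -2 - 120 = -122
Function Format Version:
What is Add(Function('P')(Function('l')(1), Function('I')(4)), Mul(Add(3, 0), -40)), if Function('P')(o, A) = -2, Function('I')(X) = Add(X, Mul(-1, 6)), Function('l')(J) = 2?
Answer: -122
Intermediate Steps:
Function('I')(X) = Add(-6, X) (Function('I')(X) = Add(X, -6) = Add(-6, X))
Add(Function('P')(Function('l')(1), Function('I')(4)), Mul(Add(3, 0), -40)) = Add(-2, Mul(Add(3, 0), -40)) = Add(-2, Mul(3, -40)) = Add(-2, -120) = -122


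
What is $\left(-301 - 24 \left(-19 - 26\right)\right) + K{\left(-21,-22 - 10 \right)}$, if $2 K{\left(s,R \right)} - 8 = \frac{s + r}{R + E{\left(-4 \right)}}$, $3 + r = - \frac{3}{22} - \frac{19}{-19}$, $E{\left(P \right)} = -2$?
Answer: $\frac{1171877}{1496} \approx 783.34$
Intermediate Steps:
$r = - \frac{47}{22}$ ($r = -3 - \left(-1 + \frac{3}{22}\right) = -3 - - \frac{19}{22} = -3 + \left(- \frac{3}{22} + 1\right) = -3 + \frac{19}{22} = - \frac{47}{22} \approx -2.1364$)
$K{\left(s,R \right)} = 4 + \frac{- \frac{47}{22} + s}{2 \left(-2 + R\right)}$ ($K{\left(s,R \right)} = 4 + \frac{\left(s - \frac{47}{22}\right) \frac{1}{R - 2}}{2} = 4 + \frac{\left(- \frac{47}{22} + s\right) \frac{1}{-2 + R}}{2} = 4 + \frac{\frac{1}{-2 + R} \left(- \frac{47}{22} + s\right)}{2} = 4 + \frac{- \frac{47}{22} + s}{2 \left(-2 + R\right)}$)
$\left(-301 - 24 \left(-19 - 26\right)\right) + K{\left(-21,-22 - 10 \right)} = \left(-301 - 24 \left(-19 - 26\right)\right) + \frac{-399 + 22 \left(-21\right) + 176 \left(-22 - 10\right)}{44 \left(-2 - 32\right)} = \left(-301 - -1080\right) + \frac{-399 - 462 + 176 \left(-22 - 10\right)}{44 \left(-2 - 32\right)} = \left(-301 + 1080\right) + \frac{-399 - 462 + 176 \left(-32\right)}{44 \left(-2 - 32\right)} = 779 + \frac{-399 - 462 - 5632}{44 \left(-34\right)} = 779 + \frac{1}{44} \left(- \frac{1}{34}\right) \left(-6493\right) = 779 + \frac{6493}{1496} = \frac{1171877}{1496}$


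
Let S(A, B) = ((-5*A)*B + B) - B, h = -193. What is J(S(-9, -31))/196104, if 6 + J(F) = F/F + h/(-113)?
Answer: -31/1846646 ≈ -1.6787e-5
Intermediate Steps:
S(A, B) = -5*A*B (S(A, B) = (-5*A*B + B) - B = (B - 5*A*B) - B = -5*A*B)
J(F) = -372/113 (J(F) = -6 + (F/F - 193/(-113)) = -6 + (1 - 193*(-1/113)) = -6 + (1 + 193/113) = -6 + 306/113 = -372/113)
J(S(-9, -31))/196104 = -372/113/196104 = -372/113*1/196104 = -31/1846646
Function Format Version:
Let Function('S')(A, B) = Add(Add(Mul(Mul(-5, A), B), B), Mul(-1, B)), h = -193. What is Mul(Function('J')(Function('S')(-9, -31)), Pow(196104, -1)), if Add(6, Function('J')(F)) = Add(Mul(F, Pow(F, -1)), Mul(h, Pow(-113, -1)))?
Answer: Rational(-31, 1846646) ≈ -1.6787e-5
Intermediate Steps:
Function('S')(A, B) = Mul(-5, A, B) (Function('S')(A, B) = Add(Add(Mul(-5, A, B), B), Mul(-1, B)) = Add(Add(B, Mul(-5, A, B)), Mul(-1, B)) = Mul(-5, A, B))
Function('J')(F) = Rational(-372, 113) (Function('J')(F) = Add(-6, Add(Mul(F, Pow(F, -1)), Mul(-193, Pow(-113, -1)))) = Add(-6, Add(1, Mul(-193, Rational(-1, 113)))) = Add(-6, Add(1, Rational(193, 113))) = Add(-6, Rational(306, 113)) = Rational(-372, 113))
Mul(Function('J')(Function('S')(-9, -31)), Pow(196104, -1)) = Mul(Rational(-372, 113), Pow(196104, -1)) = Mul(Rational(-372, 113), Rational(1, 196104)) = Rational(-31, 1846646)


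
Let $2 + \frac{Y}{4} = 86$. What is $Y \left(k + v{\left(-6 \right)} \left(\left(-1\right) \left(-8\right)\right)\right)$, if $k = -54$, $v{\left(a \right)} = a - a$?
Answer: $-18144$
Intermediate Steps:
$Y = 336$ ($Y = -8 + 4 \cdot 86 = -8 + 344 = 336$)
$v{\left(a \right)} = 0$
$Y \left(k + v{\left(-6 \right)} \left(\left(-1\right) \left(-8\right)\right)\right) = 336 \left(-54 + 0 \left(\left(-1\right) \left(-8\right)\right)\right) = 336 \left(-54 + 0 \cdot 8\right) = 336 \left(-54 + 0\right) = 336 \left(-54\right) = -18144$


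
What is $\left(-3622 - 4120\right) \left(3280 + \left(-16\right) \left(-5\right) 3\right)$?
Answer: $-27251840$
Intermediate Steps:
$\left(-3622 - 4120\right) \left(3280 + \left(-16\right) \left(-5\right) 3\right) = - 7742 \left(3280 + 80 \cdot 3\right) = - 7742 \left(3280 + 240\right) = \left(-7742\right) 3520 = -27251840$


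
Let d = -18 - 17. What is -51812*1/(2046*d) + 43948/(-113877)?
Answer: 458846474/1359121995 ≈ 0.33760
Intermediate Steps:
d = -35
-51812*1/(2046*d) + 43948/(-113877) = -51812/(-35*(-33)*(-62)) + 43948/(-113877) = -51812/(1155*(-62)) + 43948*(-1/113877) = -51812/(-71610) - 43948/113877 = -51812*(-1/71610) - 43948/113877 = 25906/35805 - 43948/113877 = 458846474/1359121995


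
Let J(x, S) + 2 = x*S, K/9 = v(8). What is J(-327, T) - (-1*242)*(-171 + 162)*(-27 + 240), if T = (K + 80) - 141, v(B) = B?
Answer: -467513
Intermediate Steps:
K = 72 (K = 9*8 = 72)
T = 11 (T = (72 + 80) - 141 = 152 - 141 = 11)
J(x, S) = -2 + S*x (J(x, S) = -2 + x*S = -2 + S*x)
J(-327, T) - (-1*242)*(-171 + 162)*(-27 + 240) = (-2 + 11*(-327)) - (-1*242)*(-171 + 162)*(-27 + 240) = (-2 - 3597) - (-242)*(-9*213) = -3599 - (-242)*(-1917) = -3599 - 1*463914 = -3599 - 463914 = -467513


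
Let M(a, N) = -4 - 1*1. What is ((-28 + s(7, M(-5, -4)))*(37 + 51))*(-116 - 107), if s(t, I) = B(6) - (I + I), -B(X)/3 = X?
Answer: 706464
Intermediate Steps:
B(X) = -3*X
M(a, N) = -5 (M(a, N) = -4 - 1 = -5)
s(t, I) = -18 - 2*I (s(t, I) = -3*6 - (I + I) = -18 - 2*I)
((-28 + s(7, M(-5, -4)))*(37 + 51))*(-116 - 107) = ((-28 + (-18 - 2*(-5)))*(37 + 51))*(-116 - 107) = ((-28 + (-18 + 10))*88)*(-223) = ((-28 - 8)*88)*(-223) = -36*88*(-223) = -3168*(-223) = 706464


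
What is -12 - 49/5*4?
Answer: -256/5 ≈ -51.200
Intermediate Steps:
-12 - 49/5*4 = -12 - 196/5 = -256/5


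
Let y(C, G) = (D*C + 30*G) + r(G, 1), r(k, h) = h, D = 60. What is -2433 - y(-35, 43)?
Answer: -1624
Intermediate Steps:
y(C, G) = 1 + 30*G + 60*C (y(C, G) = (60*C + 30*G) + 1 = (30*G + 60*C) + 1 = 1 + 30*G + 60*C)
-2433 - y(-35, 43) = -2433 - (1 + 30*43 + 60*(-35)) = -2433 - (1 + 1290 - 2100) = -2433 - 1*(-809) = -2433 + 809 = -1624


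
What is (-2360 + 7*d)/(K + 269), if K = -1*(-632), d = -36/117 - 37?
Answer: -34075/11713 ≈ -2.9092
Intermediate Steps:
d = -485/13 (d = -36*1/117 - 37 = -4/13 - 37 = -485/13 ≈ -37.308)
K = 632
(-2360 + 7*d)/(K + 269) = (-2360 + 7*(-485/13))/(632 + 269) = (-2360 - 3395/13)/901 = -34075/13*1/901 = -34075/11713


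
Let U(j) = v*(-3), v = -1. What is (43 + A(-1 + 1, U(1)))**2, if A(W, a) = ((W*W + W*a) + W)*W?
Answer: 1849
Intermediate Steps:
U(j) = 3 (U(j) = -1*(-3) = 3)
A(W, a) = W*(W + W**2 + W*a) (A(W, a) = ((W**2 + W*a) + W)*W = (W + W**2 + W*a)*W = W*(W + W**2 + W*a))
(43 + A(-1 + 1, U(1)))**2 = (43 + (-1 + 1)**2*(1 + (-1 + 1) + 3))**2 = (43 + 0**2*(1 + 0 + 3))**2 = (43 + 0*4)**2 = (43 + 0)**2 = 43**2 = 1849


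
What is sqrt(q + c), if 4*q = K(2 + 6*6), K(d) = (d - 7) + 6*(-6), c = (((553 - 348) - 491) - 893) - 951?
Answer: 5*I*sqrt(341)/2 ≈ 46.165*I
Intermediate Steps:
c = -2130 (c = ((205 - 491) - 893) - 951 = (-286 - 893) - 951 = -1179 - 951 = -2130)
K(d) = -43 + d (K(d) = (-7 + d) - 36 = -43 + d)
q = -5/4 (q = (-43 + (2 + 6*6))/4 = (-43 + (2 + 36))/4 = (-43 + 38)/4 = (1/4)*(-5) = -5/4 ≈ -1.2500)
sqrt(q + c) = sqrt(-5/4 - 2130) = sqrt(-8525/4) = 5*I*sqrt(341)/2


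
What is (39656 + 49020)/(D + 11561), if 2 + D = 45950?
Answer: 88676/57509 ≈ 1.5420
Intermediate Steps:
D = 45948 (D = -2 + 45950 = 45948)
(39656 + 49020)/(D + 11561) = (39656 + 49020)/(45948 + 11561) = 88676/57509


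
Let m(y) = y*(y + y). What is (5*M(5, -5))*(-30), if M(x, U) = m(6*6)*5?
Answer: -1944000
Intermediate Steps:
m(y) = 2*y² (m(y) = y*(2*y) = 2*y²)
M(x, U) = 12960 (M(x, U) = (2*(6*6)²)*5 = (2*36²)*5 = (2*1296)*5 = 2592*5 = 12960)
(5*M(5, -5))*(-30) = (5*12960)*(-30) = 64800*(-30) = -1944000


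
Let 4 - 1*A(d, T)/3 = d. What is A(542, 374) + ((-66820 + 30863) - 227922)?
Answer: -265493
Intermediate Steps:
A(d, T) = 12 - 3*d
A(542, 374) + ((-66820 + 30863) - 227922) = (12 - 3*542) + ((-66820 + 30863) - 227922) = (12 - 1626) + (-35957 - 227922) = -1614 - 263879 = -265493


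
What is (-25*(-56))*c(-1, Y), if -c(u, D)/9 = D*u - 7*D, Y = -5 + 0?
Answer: -504000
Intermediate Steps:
Y = -5
c(u, D) = 63*D - 9*D*u (c(u, D) = -9*(D*u - 7*D) = -9*(-7*D + D*u) = 63*D - 9*D*u)
(-25*(-56))*c(-1, Y) = (-25*(-56))*(9*(-5)*(7 - 1*(-1))) = 1400*(9*(-5)*(7 + 1)) = 1400*(9*(-5)*8) = 1400*(-360) = -504000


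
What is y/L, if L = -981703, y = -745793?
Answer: 745793/981703 ≈ 0.75969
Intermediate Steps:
y/L = -745793/(-981703) = -745793*(-1/981703) = 745793/981703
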